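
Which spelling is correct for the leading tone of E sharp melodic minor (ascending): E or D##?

D##

Each scale degree takes a distinct letter name. Degree 7 of a scale on E must use the letter D.
D## and E are enharmonically the same pitch, but only D## uses the letter D, so it is the correct spelling here.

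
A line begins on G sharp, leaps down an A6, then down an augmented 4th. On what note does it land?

An augmented sixth down from G# is Bb (letter B, 10 semitones down).
An augmented fourth down from Bb is Fb (letter F, 6 semitones down).

Fb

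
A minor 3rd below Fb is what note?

A third below F lands on the letter D.
A minor third spans 3 semitones, so Fb moves to pitch class 1. On the letter D that is Db.

Db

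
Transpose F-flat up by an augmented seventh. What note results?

F up a major seventh is E, so the target letter is E.
From Fb, an augmented seventh is 12 semitones up: E.

E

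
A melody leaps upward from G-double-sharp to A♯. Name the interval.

Counting letters G–A gives a second.
G##→A# = 1 semitone, 1 narrower than the major second (2), so minor.

minor second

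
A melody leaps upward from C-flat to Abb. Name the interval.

minor sixth

The letter names run C→A, a span of 5 letter steps, so the interval is some kind of sixth.
Cb to Abb is 8 semitones. A major sixth is 9, so 8 makes it minor.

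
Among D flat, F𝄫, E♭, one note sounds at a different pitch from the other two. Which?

Db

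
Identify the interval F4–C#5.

augmented fifth

Counting letters F–G–A–B–C gives a fifth.
F→C# = 8 semitones, 1 wider than the perfect fifth (7), so augmented.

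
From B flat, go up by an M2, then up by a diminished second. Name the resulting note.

Dbb

A major second up from Bb is C (letter C, 2 semitones up).
A diminished second up from C is Dbb (letter D, 0 semitones up).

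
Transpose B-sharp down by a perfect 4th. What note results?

F##

B down a perfect fourth is F#, so the target letter is F.
From B#, a perfect fourth is 5 semitones down: F##.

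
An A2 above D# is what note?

E##

D up a major second is E, so the target letter is E.
From D#, an augmented second is 3 semitones up: E##.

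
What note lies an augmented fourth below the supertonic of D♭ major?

Bbb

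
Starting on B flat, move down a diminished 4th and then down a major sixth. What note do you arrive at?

A

A diminished fourth down from Bb is F# (letter F, 4 semitones down).
A major sixth down from F# is A (letter A, 9 semitones down).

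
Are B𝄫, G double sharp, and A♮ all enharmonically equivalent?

Yes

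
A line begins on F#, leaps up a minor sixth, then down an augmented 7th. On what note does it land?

A minor sixth up from F# is D (letter D, 8 semitones up).
An augmented seventh down from D is Ebb (letter E, 12 semitones down).

Ebb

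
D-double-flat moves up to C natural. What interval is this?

augmented seventh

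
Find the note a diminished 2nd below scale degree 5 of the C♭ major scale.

F#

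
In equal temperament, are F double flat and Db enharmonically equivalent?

Fbb is pitch class 3; Db is pitch class 1.
The pitch classes differ (3 vs. 1), so they are not enharmonic equivalents.

No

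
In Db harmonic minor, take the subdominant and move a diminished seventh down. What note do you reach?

A

The subdominant of Db harmonic minor is Gb.
A diminished seventh (9 semitones) below Gb lands on the letter A, giving A.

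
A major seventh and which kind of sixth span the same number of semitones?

A major seventh spans 11 semitones.
A sixth spanning 11 semitones is doubly augmented (the major sixth is 9).

doubly augmented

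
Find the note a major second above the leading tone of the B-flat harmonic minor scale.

B

The leading tone of Bb harmonic minor is A.
A major second (2 semitones) above A lands on the letter B, giving B.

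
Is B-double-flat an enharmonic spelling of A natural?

Yes

Bbb = pitch class 9 and A = pitch class 9 — the same pitch class, so they are enharmonic equivalents.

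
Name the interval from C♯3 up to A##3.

augmented sixth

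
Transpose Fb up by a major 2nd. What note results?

F up a major second is G, so the target letter is G.
From Fb, a major second is 2 semitones up: Gb.

Gb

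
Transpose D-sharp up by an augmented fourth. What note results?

G##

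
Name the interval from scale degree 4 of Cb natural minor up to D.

augmented sixth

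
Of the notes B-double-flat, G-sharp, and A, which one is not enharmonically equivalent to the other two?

G#

In 12-tone equal temperament, enharmonic equivalents share a pitch class. Bbb is pitch class 9; G# is pitch class 8; A is pitch class 9.
Bbb and A share pitch class 9, while G# is pitch class 8.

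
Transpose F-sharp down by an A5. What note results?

Bb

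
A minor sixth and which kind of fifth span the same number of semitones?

A minor sixth spans 8 semitones.
A fifth spanning 8 semitones is augmented (the perfect fifth is 7).

augmented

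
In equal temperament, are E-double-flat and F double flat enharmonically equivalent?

No

Ebb is pitch class 2; Fbb is pitch class 3.
The pitch classes differ (2 vs. 3), so they are not enharmonic equivalents.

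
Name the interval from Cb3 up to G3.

augmented fifth

Counting letters C–D–E–F–G gives a fifth.
Cb→G = 8 semitones, 1 wider than the perfect fifth (7), so augmented.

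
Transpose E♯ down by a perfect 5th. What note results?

A#

E down a perfect fifth is A, so the target letter is A.
From E#, a perfect fifth is 7 semitones down: A#.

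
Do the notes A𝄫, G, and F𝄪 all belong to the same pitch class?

Yes

Abb = pitch class 7 and G = pitch class 7 and F## = pitch class 7 — the same pitch class, so they are enharmonic equivalents.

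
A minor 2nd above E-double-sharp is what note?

F##

A second above E lands on the letter F.
A minor second spans 1 semitone, so E## moves to pitch class 7. On the letter F that is F##.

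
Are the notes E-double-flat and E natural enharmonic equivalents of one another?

Ebb is pitch class 2; E is pitch class 4.
The pitch classes differ (2 vs. 4), so they are not enharmonic equivalents.

No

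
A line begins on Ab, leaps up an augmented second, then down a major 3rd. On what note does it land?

An augmented second up from Ab is B (letter B, 3 semitones up).
A major third down from B is G (letter G, 4 semitones down).

G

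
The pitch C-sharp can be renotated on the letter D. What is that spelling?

Db

Plain D sits 1 semitone above C#, so on the letter D the same pitch needs a flat: Db.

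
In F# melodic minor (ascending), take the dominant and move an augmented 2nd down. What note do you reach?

The dominant of F# melodic minor (ascending) is C#.
An augmented second (3 semitones) below C# lands on the letter B, giving Bb.

Bb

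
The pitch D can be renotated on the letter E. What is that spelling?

Plain E sits 2 semitones above D, so on the letter E the same pitch needs a double flat: Ebb.

Ebb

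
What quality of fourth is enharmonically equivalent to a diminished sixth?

doubly augmented

A diminished sixth spans 7 semitones.
A fourth spanning 7 semitones is doubly augmented (the perfect fourth is 5).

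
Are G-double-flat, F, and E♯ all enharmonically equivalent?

Yes

Gbb is pitch class 5; F is pitch class 5; E# is pitch class 5.
All spellings map to pitch class 5, so they are enharmonically equivalent.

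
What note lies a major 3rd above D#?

F##

D up a major third is F#, so the target letter is F.
From D#, a major third is 4 semitones up: F##.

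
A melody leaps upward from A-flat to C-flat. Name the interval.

minor third

The letter names run A→C, a span of 2 letter steps, so the interval is some kind of third.
Ab to Cb is 3 semitones. A major third is 4, so 3 makes it minor.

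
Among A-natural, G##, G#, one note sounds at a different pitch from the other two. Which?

G#

In 12-tone equal temperament, enharmonic equivalents share a pitch class. A is pitch class 9; G## is pitch class 9; G# is pitch class 8.
A and G## share pitch class 9, while G# is pitch class 8.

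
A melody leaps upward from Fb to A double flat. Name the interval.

The letter names run F→A, a span of 2 letter steps, so the interval is some kind of third.
Fb to Abb is 3 semitones. A major third is 4, so 3 makes it minor.

minor third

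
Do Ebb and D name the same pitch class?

Ebb = pitch class 2 and D = pitch class 2 — the same pitch class, so they are enharmonic equivalents.

Yes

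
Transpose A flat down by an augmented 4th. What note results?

A fourth below A lands on the letter E.
An augmented fourth spans 6 semitones, so Ab moves to pitch class 2. On the letter E that is Ebb.

Ebb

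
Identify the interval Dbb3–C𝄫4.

minor seventh

The letter names run D→C, a span of 6 letter steps, so the interval is some kind of seventh.
Dbb to Cbb is 10 semitones. A major seventh is 11, so 10 makes it minor.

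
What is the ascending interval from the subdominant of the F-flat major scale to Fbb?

diminished fifth

The subdominant of Fb major is Bbb.
Bbb up to Fbb: letters B→F make it a fifth; 6 semitones makes it diminished.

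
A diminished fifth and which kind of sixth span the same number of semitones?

A diminished fifth spans 6 semitones.
A sixth spanning 6 semitones is doubly diminished (the major sixth is 9).

doubly diminished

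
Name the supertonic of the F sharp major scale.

The F# major scale runs F# G# A# B C# D# E#.
Degree 2 is G#.

G#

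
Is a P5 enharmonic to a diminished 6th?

A perfect fifth spans 7 semitones; a diminished sixth spans 7.
They are enharmonically equivalent.

Yes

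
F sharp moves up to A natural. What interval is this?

The letter names run F→A, a span of 2 letter steps, so the interval is some kind of third.
F# to A is 3 semitones. A major third is 4, so 3 makes it minor.

minor third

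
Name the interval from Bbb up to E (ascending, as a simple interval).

doubly augmented fourth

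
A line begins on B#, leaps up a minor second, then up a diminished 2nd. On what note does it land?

Db

A minor second up from B# is C# (letter C, 1 semitone up).
A diminished second up from C# is Db (letter D, 0 semitones up).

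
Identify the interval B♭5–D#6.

augmented third

Counting letters B–C–D gives a third.
Bb→D# = 5 semitones, 1 wider than the major third (4), so augmented.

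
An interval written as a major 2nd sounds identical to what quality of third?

A major second spans 2 semitones.
A third spanning 2 semitones is diminished (the major third is 4).

diminished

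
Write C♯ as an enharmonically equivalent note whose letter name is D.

Db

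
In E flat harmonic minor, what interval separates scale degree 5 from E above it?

Scale degree 5 of Eb harmonic minor is Bb.
Bb up to E: letters B→E make it a fourth; 6 semitones makes it augmented.

augmented fourth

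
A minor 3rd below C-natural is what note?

A

C down a major third is Ab, so the target letter is A.
From C, a minor third is 3 semitones down: A.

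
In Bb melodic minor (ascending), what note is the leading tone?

A

Degree 7 takes the letter 6 steps above B, which is A.
In melodic minor (ascending), degree 7 sits 11 semitones above the tonic. Bb + 11 semitones is pitch class 9, spelled on A as A.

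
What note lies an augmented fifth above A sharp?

A up a perfect fifth is E, so the target letter is E.
From A#, an augmented fifth is 8 semitones up: E##.

E##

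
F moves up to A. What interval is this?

The letter names run F→A, a span of 2 letter steps, so the interval is some kind of third.
F to A is 4 semitones. A major third is 4, so 4 makes it major.

major third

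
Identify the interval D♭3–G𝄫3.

The letter names run D→G, a span of 3 letter steps, so the interval is some kind of fourth.
Db to Gbb is 4 semitones. A perfect fourth is 5, so 4 makes it diminished.

diminished fourth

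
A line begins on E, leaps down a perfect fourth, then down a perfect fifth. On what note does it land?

E

A perfect fourth down from E is B (letter B, 5 semitones down).
A perfect fifth down from B is E (letter E, 7 semitones down).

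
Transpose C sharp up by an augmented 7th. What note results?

A seventh above C lands on the letter B.
An augmented seventh spans 12 semitones, so C# moves to pitch class 1. On the letter B that is B##.

B##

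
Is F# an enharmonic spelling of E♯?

F# is pitch class 6; E# is pitch class 5.
The pitch classes differ (6 vs. 5), so they are not enharmonic equivalents.

No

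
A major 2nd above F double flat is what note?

F up a major second is G, so the target letter is G.
From Fbb, a major second is 2 semitones up: Gbb.

Gbb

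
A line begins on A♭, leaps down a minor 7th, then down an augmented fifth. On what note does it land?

A minor seventh down from Ab is Bb (letter B, 10 semitones down).
An augmented fifth down from Bb is Ebb (letter E, 8 semitones down).

Ebb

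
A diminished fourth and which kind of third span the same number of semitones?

A diminished fourth spans 4 semitones.
A third spanning 4 semitones is major (the major third is 4).

major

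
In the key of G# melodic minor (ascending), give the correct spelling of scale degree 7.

F##

Degree 7 takes the letter 6 steps above G, which is F.
In melodic minor (ascending), degree 7 sits 11 semitones above the tonic. G# + 11 semitones is pitch class 7, spelled on F as F##.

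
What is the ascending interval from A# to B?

minor second

The letter names run A→B, a span of 1 letter step, so the interval is some kind of second.
A# to B is 1 semitone. A major second is 2, so 1 makes it minor.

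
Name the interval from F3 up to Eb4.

The letter names run F→E, a span of 6 letter steps, so the interval is some kind of seventh.
F to Eb is 10 semitones. A major seventh is 11, so 10 makes it minor.

minor seventh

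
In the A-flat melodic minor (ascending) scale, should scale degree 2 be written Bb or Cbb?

Each scale degree takes a distinct letter name. Degree 2 of a scale on A must use the letter B.
Bb and Cbb are enharmonically the same pitch, but only Bb uses the letter B, so it is the correct spelling here.

Bb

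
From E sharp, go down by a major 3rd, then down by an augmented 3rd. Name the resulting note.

A major third down from E# is C# (letter C, 4 semitones down).
An augmented third down from C# is Ab (letter A, 5 semitones down).

Ab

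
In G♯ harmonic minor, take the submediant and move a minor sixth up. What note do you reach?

The submediant of G# harmonic minor is E.
A minor sixth (8 semitones) above E lands on the letter C, giving C.

C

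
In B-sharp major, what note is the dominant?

F##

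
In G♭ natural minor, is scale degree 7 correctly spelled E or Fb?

Fb

Each scale degree takes a distinct letter name. Degree 7 of a scale on G must use the letter F.
Fb and E are enharmonically the same pitch, but only Fb uses the letter F, so it is the correct spelling here.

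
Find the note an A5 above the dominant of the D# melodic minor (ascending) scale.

The dominant of D# melodic minor (ascending) is A#.
An augmented fifth (8 semitones) above A# lands on the letter E, giving E##.

E##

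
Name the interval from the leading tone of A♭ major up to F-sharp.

The leading tone of Ab major is G.
G up to F#: letters G→F make it a seventh; 11 semitones makes it major.

major seventh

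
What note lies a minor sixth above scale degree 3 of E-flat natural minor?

Scale degree 3 of Eb natural minor is Gb.
A minor sixth (8 semitones) above Gb lands on the letter E, giving Ebb.

Ebb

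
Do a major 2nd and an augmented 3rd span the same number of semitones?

A major second spans 2 semitones; an augmented third spans 5.
The spans differ, so they are not enharmonic equivalents.

No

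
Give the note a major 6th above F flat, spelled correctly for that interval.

F up a major sixth is D, so the target letter is D.
From Fb, a major sixth is 9 semitones up: Db.

Db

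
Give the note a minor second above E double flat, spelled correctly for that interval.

Fbb

A second above E lands on the letter F.
A minor second spans 1 semitone, so Ebb moves to pitch class 3. On the letter F that is Fbb.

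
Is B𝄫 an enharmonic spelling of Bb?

No

Two spellings are enharmonically equivalent only if they share a pitch class.
Here Bbb → 9, Bb → 10; 9 ≠ 10, so they are not.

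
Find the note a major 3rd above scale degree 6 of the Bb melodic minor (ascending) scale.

B

Scale degree 6 of Bb melodic minor (ascending) is G.
A major third (4 semitones) above G lands on the letter B, giving B.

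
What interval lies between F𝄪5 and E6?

diminished seventh

Counting letters F–G–A–B–C–D–E gives a seventh.
F##→E = 9 semitones, 2 narrower than the major seventh (11), so diminished.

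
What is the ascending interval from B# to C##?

The letter names run B→C, a span of 1 letter step, so the interval is some kind of second.
B# to C## is 2 semitones. A major second is 2, so 2 makes it major.

major second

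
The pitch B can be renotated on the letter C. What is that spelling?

Cb

B is pitch class 11. The letter C alone is pitch class 0.
To reach pitch class 11 from C requires an offset of -1 semitone, i.e. flat: Cb.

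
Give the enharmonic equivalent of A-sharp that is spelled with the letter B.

Bb

Plain B sits 1 semitone above A#, so on the letter B the same pitch needs a flat: Bb.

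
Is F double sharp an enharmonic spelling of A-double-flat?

Yes

F## is pitch class 7; Abb is pitch class 7.
All spellings map to pitch class 7, so they are enharmonically equivalent.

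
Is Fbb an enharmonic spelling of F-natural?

Fbb is pitch class 3; F is pitch class 5.
The pitch classes differ (3 vs. 5), so they are not enharmonic equivalents.

No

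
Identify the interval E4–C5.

minor sixth

Counting letters E–F–G–A–B–C gives a sixth.
E→C = 8 semitones, 1 narrower than the major sixth (9), so minor.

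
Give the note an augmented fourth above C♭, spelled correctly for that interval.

F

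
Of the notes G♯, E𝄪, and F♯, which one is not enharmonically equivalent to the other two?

In 12-tone equal temperament, enharmonic equivalents share a pitch class. G# is pitch class 8; E## is pitch class 6; F# is pitch class 6.
E## and F# share pitch class 6, while G# is pitch class 8.

G#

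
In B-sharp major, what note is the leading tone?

Degree 7 takes the letter 6 steps above B, which is A.
In major, degree 7 sits 11 semitones above the tonic. B# + 11 semitones is pitch class 11, spelled on A as A##.

A##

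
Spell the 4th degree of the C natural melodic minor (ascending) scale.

The C melodic minor (ascending) scale runs C D Eb F G A B.
Degree 4 is F.

F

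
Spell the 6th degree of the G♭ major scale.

Eb

Degree 6 takes the letter 5 steps above G, which is E.
In major, degree 6 sits 9 semitones above the tonic. Gb + 9 semitones is pitch class 3, spelled on E as Eb.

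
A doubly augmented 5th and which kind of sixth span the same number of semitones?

A doubly augmented fifth spans 9 semitones.
A sixth spanning 9 semitones is major (the major sixth is 9).

major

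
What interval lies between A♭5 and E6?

augmented fifth

The letter names run A→E, a span of 4 letter steps, so the interval is some kind of fifth.
Ab to E is 8 semitones. A perfect fifth is 7, so 8 makes it augmented.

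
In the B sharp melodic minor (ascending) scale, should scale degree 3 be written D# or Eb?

D#

Each scale degree takes a distinct letter name. Degree 3 of a scale on B must use the letter D.
D# and Eb are enharmonically the same pitch, but only D# uses the letter D, so it is the correct spelling here.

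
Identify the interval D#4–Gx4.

The letter names run D→G, a span of 3 letter steps, so the interval is some kind of fourth.
D# to G## is 6 semitones. A perfect fourth is 5, so 6 makes it augmented.

augmented fourth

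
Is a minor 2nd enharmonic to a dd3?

Yes

A minor second spans 1 semitone; a doubly diminished third spans 1.
They are enharmonically equivalent.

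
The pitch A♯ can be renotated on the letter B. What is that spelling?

Bb

A# is pitch class 10. The letter B alone is pitch class 11.
To reach pitch class 10 from B requires an offset of -1 semitone, i.e. flat: Bb.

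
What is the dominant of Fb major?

Cb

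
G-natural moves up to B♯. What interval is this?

The letter names run G→B, a span of 2 letter steps, so the interval is some kind of third.
G to B# is 5 semitones. A major third is 4, so 5 makes it augmented.

augmented third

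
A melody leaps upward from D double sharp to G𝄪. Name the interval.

perfect fourth

The letter names run D→G, a span of 3 letter steps, so the interval is some kind of fourth.
D## to G## is 5 semitones. A perfect fourth is 5, so 5 makes it perfect.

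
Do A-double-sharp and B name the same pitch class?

Yes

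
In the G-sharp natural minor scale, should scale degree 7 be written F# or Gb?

F#

Each scale degree takes a distinct letter name. Degree 7 of a scale on G must use the letter F.
F# and Gb are enharmonically the same pitch, but only F# uses the letter F, so it is the correct spelling here.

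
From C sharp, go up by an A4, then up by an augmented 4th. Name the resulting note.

An augmented fourth up from C# is F## (letter F, 6 semitones up).
An augmented fourth up from F## is B## (letter B, 6 semitones up).

B##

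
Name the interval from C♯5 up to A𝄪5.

augmented sixth

Counting letters C–D–E–F–G–A gives a sixth.
C#→A## = 10 semitones, 1 wider than the major sixth (9), so augmented.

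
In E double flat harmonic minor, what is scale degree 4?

The Ebb harmonic minor scale runs Ebb Fb Gbb Abb Bbb Cbb Db.
Degree 4 is Abb.

Abb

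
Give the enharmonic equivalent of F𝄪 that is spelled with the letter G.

F## is pitch class 7. The letter G alone is pitch class 7.
Pitch class 7 on G needs no accidental: G.

G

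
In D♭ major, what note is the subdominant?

Gb

The Db major scale runs Db Eb F Gb Ab Bb C.
Degree 4 is Gb.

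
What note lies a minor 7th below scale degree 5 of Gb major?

Scale degree 5 of Gb major is Db.
A minor seventh (10 semitones) below Db lands on the letter E, giving Eb.

Eb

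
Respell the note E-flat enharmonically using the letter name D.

D#

Plain D sits 1 semitone below Eb, so on the letter D the same pitch needs a sharp: D#.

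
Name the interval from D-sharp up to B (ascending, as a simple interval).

minor sixth

The letter names run D→B, a span of 5 letter steps, so the interval is some kind of sixth.
D# to B is 8 semitones. A major sixth is 9, so 8 makes it minor.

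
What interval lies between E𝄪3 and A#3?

diminished fourth

The letter names run E→A, a span of 3 letter steps, so the interval is some kind of fourth.
E## to A# is 4 semitones. A perfect fourth is 5, so 4 makes it diminished.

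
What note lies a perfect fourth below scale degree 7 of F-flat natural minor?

Scale degree 7 of Fb natural minor is Ebb.
A perfect fourth (5 semitones) below Ebb lands on the letter B, giving Bbb.

Bbb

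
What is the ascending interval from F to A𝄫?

Counting letters F–G–A gives a third.
F→Abb = 2 semitones, 2 narrower than the major third (4), so diminished.

diminished third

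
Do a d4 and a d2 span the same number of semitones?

No

A diminished fourth spans 4 semitones; a diminished second spans 0.
The spans differ, so they are not enharmonic equivalents.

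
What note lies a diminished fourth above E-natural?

Ab

A fourth above E lands on the letter A.
A diminished fourth spans 4 semitones, so E moves to pitch class 8. On the letter A that is Ab.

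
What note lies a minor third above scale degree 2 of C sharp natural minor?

F#

Scale degree 2 of C# natural minor is D#.
A minor third (3 semitones) above D# lands on the letter F, giving F#.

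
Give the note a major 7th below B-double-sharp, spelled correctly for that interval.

A seventh below B lands on the letter C.
A major seventh spans 11 semitones, so B## moves to pitch class 2. On the letter C that is C##.

C##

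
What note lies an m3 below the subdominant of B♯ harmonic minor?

The subdominant of B# harmonic minor is E#.
A minor third (3 semitones) below E# lands on the letter C, giving C##.

C##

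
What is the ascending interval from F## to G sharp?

Counting letters F–G gives a second.
F##→G# = 1 semitone, 1 narrower than the major second (2), so minor.

minor second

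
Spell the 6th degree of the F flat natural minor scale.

Degree 6 takes the letter 5 steps above F, which is D.
In natural minor, degree 6 sits 8 semitones above the tonic. Fb + 8 semitones is pitch class 0, spelled on D as Dbb.

Dbb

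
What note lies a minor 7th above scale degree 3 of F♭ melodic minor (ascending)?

Scale degree 3 of Fb melodic minor (ascending) is Abb.
A minor seventh (10 semitones) above Abb lands on the letter G, giving Gbb.

Gbb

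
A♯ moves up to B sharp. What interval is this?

major second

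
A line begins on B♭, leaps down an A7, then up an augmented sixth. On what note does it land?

Ab

An augmented seventh down from Bb is Cbb (letter C, 12 semitones down).
An augmented sixth up from Cbb is Ab (letter A, 10 semitones up).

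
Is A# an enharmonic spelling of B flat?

Yes

A# is pitch class 10; Bb is pitch class 10.
All spellings map to pitch class 10, so they are enharmonically equivalent.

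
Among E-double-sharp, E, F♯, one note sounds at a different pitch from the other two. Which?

In 12-tone equal temperament, enharmonic equivalents share a pitch class. E## is pitch class 6; E is pitch class 4; F# is pitch class 6.
E## and F# share pitch class 6, while E is pitch class 4.

E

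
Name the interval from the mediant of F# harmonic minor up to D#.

The mediant of F# harmonic minor is A.
A up to D#: letters A→D make it a fourth; 6 semitones makes it augmented.

augmented fourth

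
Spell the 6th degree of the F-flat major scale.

Db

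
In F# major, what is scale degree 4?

B

The F# major scale runs F# G# A# B C# D# E#.
Degree 4 is B.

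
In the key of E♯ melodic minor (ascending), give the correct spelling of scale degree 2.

Degree 2 takes the letter 1 step above E, which is F.
In melodic minor (ascending), degree 2 sits 2 semitones above the tonic. E# + 2 semitones is pitch class 7, spelled on F as F##.

F##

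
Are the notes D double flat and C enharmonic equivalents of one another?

Dbb = pitch class 0 and C = pitch class 0 — the same pitch class, so they are enharmonic equivalents.

Yes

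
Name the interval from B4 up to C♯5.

major second

Counting letters B–C gives a second.
B→C# = 2 semitones, exactly the major second.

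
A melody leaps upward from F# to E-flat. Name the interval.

diminished seventh

Counting letters F–G–A–B–C–D–E gives a seventh.
F#→Eb = 9 semitones, 2 narrower than the major seventh (11), so diminished.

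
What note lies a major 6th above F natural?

D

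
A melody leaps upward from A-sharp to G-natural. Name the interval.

diminished seventh

The letter names run A→G, a span of 6 letter steps, so the interval is some kind of seventh.
A# to G is 9 semitones. A major seventh is 11, so 9 makes it diminished.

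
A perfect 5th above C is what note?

C up a perfect fifth is G, so the target letter is G.
From C, a perfect fifth is 7 semitones up: G.

G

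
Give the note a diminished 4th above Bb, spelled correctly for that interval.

A fourth above B lands on the letter E.
A diminished fourth spans 4 semitones, so Bb moves to pitch class 2. On the letter E that is Ebb.

Ebb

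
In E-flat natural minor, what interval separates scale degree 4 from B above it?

Scale degree 4 of Eb natural minor is Ab.
Ab up to B: letters A→B make it a second; 3 semitones makes it augmented.

augmented second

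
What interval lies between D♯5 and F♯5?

minor third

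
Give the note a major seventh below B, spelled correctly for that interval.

A seventh below B lands on the letter C.
A major seventh spans 11 semitones, so B moves to pitch class 0. On the letter C that is C.

C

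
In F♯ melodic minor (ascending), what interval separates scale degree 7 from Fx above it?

Scale degree 7 of F# melodic minor (ascending) is E#.
E# up to F##: letters E→F make it a second; 2 semitones makes it major.

major second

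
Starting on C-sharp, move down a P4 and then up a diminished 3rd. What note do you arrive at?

A perfect fourth down from C# is G# (letter G, 5 semitones down).
A diminished third up from G# is Bb (letter B, 2 semitones up).

Bb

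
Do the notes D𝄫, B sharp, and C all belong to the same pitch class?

Dbb is pitch class 0; B# is pitch class 0; C is pitch class 0.
All spellings map to pitch class 0, so they are enharmonically equivalent.

Yes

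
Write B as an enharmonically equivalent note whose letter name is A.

A##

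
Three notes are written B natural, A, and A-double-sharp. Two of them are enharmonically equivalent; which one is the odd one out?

In 12-tone equal temperament, enharmonic equivalents share a pitch class. B is pitch class 11; A is pitch class 9; A## is pitch class 11.
B and A## share pitch class 11, while A is pitch class 9.

A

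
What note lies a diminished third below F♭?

D

A third below F lands on the letter D.
A diminished third spans 2 semitones, so Fb moves to pitch class 2. On the letter D that is D.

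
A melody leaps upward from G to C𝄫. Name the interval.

Counting letters G–A–B–C gives a fourth.
G→Cbb = 3 semitones, 2 narrower than the perfect fourth (5), so doubly diminished.

doubly diminished fourth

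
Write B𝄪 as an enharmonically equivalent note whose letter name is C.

C#

Plain C sits 1 semitone below B##, so on the letter C the same pitch needs a sharp: C#.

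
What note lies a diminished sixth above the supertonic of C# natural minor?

Bb

The supertonic of C# natural minor is D#.
A diminished sixth (7 semitones) above D# lands on the letter B, giving Bb.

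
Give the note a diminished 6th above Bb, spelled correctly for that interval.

Gbb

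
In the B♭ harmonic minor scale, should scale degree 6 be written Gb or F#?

Gb

Each scale degree takes a distinct letter name. Degree 6 of a scale on B must use the letter G.
Gb and F# are enharmonically the same pitch, but only Gb uses the letter G, so it is the correct spelling here.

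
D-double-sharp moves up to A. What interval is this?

Counting letters D–E–F–G–A gives a fifth.
D##→A = 5 semitones, 2 narrower than the perfect fifth (7), so doubly diminished.

doubly diminished fifth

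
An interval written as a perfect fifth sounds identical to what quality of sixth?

diminished

A perfect fifth spans 7 semitones.
A sixth spanning 7 semitones is diminished (the major sixth is 9).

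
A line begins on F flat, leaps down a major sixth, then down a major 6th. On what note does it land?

Cbb

A major sixth down from Fb is Abb (letter A, 9 semitones down).
A major sixth down from Abb is Cbb (letter C, 9 semitones down).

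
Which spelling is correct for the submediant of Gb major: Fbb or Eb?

Each scale degree takes a distinct letter name. Degree 6 of a scale on G must use the letter E.
Eb and Fbb are enharmonically the same pitch, but only Eb uses the letter E, so it is the correct spelling here.

Eb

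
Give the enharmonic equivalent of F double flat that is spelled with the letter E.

Eb

Fbb is pitch class 3. The letter E alone is pitch class 4.
To reach pitch class 3 from E requires an offset of -1 semitone, i.e. flat: Eb.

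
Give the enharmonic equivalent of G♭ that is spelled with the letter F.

F#

Plain F sits 1 semitone below Gb, so on the letter F the same pitch needs a sharp: F#.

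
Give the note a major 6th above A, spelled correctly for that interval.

A up a major sixth is F#, so the target letter is F.
From A, a major sixth is 9 semitones up: F#.

F#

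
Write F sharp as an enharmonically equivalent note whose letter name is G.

F# is pitch class 6. The letter G alone is pitch class 7.
To reach pitch class 6 from G requires an offset of -1 semitone, i.e. flat: Gb.

Gb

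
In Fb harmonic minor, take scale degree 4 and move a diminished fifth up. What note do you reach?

Fbb

Scale degree 4 of Fb harmonic minor is Bbb.
A diminished fifth (6 semitones) above Bbb lands on the letter F, giving Fbb.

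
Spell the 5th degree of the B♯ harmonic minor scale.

F##

Degree 5 takes the letter 4 steps above B, which is F.
In harmonic minor, degree 5 sits 7 semitones above the tonic. B# + 7 semitones is pitch class 7, spelled on F as F##.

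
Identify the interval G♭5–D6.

The letter names run G→D, a span of 4 letter steps, so the interval is some kind of fifth.
Gb to D is 8 semitones. A perfect fifth is 7, so 8 makes it augmented.

augmented fifth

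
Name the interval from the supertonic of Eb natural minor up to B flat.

The supertonic of Eb natural minor is F.
F up to Bb: letters F→B make it a fourth; 5 semitones makes it perfect.

perfect fourth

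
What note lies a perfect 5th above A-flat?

Eb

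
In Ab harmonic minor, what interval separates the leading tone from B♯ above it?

The leading tone of Ab harmonic minor is G.
G up to B#: letters G→B make it a third; 5 semitones makes it augmented.

augmented third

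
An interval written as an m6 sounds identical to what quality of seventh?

doubly diminished

A minor sixth spans 8 semitones.
A seventh spanning 8 semitones is doubly diminished (the major seventh is 11).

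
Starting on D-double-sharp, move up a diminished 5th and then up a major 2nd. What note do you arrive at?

A diminished fifth up from D## is A# (letter A, 6 semitones up).
A major second up from A# is B# (letter B, 2 semitones up).

B#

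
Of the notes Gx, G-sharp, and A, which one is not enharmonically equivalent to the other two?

G#

In 12-tone equal temperament, enharmonic equivalents share a pitch class. G## is pitch class 9; G# is pitch class 8; A is pitch class 9.
G## and A share pitch class 9, while G# is pitch class 8.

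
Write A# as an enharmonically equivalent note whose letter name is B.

Bb

Plain B sits 1 semitone above A#, so on the letter B the same pitch needs a flat: Bb.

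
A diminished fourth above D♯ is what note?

D up a perfect fourth is G, so the target letter is G.
From D#, a diminished fourth is 4 semitones up: G.

G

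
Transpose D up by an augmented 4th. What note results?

G#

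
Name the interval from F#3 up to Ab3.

diminished third

Counting letters F–G–A gives a third.
F#→Ab = 2 semitones, 2 narrower than the major third (4), so diminished.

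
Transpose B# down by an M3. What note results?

A third below B lands on the letter G.
A major third spans 4 semitones, so B# moves to pitch class 8. On the letter G that is G#.

G#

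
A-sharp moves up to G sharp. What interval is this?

Counting letters A–B–C–D–E–F–G gives a seventh.
A#→G# = 10 semitones, 1 narrower than the major seventh (11), so minor.

minor seventh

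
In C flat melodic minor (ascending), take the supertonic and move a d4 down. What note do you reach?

The supertonic of Cb melodic minor (ascending) is Db.
A diminished fourth (4 semitones) below Db lands on the letter A, giving A.

A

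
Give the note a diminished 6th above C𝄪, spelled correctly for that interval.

A

C up a major sixth is A, so the target letter is A.
From C##, a diminished sixth is 7 semitones up: A.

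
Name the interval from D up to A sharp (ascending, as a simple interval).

Counting letters D–E–F–G–A gives a fifth.
D→A# = 8 semitones, 1 wider than the perfect fifth (7), so augmented.

augmented fifth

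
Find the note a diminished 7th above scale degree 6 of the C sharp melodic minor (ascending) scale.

Scale degree 6 of C# melodic minor (ascending) is A#.
A diminished seventh (9 semitones) above A# lands on the letter G, giving G.

G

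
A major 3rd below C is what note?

A third below C lands on the letter A.
A major third spans 4 semitones, so C moves to pitch class 8. On the letter A that is Ab.

Ab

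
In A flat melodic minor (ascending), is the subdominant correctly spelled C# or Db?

Db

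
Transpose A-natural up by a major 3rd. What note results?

C#

A up a major third is C#, so the target letter is C.
From A, a major third is 4 semitones up: C#.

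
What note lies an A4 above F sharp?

B#

A fourth above F lands on the letter B.
An augmented fourth spans 6 semitones, so F# moves to pitch class 0. On the letter B that is B#.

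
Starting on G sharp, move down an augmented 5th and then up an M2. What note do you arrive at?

D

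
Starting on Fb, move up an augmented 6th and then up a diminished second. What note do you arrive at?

An augmented sixth up from Fb is D (letter D, 10 semitones up).
A diminished second up from D is Ebb (letter E, 0 semitones up).

Ebb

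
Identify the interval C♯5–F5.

diminished fourth

Counting letters C–D–E–F gives a fourth.
C#→F = 4 semitones, 1 narrower than the perfect fourth (5), so diminished.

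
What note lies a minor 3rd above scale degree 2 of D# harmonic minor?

Scale degree 2 of D# harmonic minor is E#.
A minor third (3 semitones) above E# lands on the letter G, giving G#.

G#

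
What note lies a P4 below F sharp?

C#

F down a perfect fourth is C, so the target letter is C.
From F#, a perfect fourth is 5 semitones down: C#.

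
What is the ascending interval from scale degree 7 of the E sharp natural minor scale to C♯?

minor seventh

Scale degree 7 of E# natural minor is D#.
D# up to C#: letters D→C make it a seventh; 10 semitones makes it minor.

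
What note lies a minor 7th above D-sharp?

A seventh above D lands on the letter C.
A minor seventh spans 10 semitones, so D# moves to pitch class 1. On the letter C that is C#.

C#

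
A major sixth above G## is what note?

A sixth above G lands on the letter E.
A major sixth spans 9 semitones, so G## moves to pitch class 6. On the letter E that is E##.

E##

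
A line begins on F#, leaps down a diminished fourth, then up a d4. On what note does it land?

F#

A diminished fourth down from F# is C## (letter C, 4 semitones down).
A diminished fourth up from C## is F# (letter F, 4 semitones up).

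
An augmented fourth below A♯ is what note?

A down a perfect fourth is E, so the target letter is E.
From A#, an augmented fourth is 6 semitones down: E.

E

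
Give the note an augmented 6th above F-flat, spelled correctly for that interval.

A sixth above F lands on the letter D.
An augmented sixth spans 10 semitones, so Fb moves to pitch class 2. On the letter D that is D.

D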